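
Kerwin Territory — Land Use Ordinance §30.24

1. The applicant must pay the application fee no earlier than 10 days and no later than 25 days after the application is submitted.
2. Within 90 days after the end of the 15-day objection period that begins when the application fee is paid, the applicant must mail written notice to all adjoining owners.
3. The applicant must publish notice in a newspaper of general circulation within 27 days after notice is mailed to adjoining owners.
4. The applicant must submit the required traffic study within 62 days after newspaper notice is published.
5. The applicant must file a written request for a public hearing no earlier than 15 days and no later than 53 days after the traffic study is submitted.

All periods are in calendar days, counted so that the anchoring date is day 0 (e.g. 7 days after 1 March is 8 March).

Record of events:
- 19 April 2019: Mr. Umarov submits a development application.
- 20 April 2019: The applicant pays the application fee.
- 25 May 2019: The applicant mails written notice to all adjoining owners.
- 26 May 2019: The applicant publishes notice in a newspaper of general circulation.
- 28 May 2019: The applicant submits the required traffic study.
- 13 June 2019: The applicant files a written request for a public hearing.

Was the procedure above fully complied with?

No

(1) the permitted window runs from 19 April 2019 + 10 = 29 April 2019 to 19 April 2019 + 25 = 14 May 2019; 20 April 2019 is 9 days too early.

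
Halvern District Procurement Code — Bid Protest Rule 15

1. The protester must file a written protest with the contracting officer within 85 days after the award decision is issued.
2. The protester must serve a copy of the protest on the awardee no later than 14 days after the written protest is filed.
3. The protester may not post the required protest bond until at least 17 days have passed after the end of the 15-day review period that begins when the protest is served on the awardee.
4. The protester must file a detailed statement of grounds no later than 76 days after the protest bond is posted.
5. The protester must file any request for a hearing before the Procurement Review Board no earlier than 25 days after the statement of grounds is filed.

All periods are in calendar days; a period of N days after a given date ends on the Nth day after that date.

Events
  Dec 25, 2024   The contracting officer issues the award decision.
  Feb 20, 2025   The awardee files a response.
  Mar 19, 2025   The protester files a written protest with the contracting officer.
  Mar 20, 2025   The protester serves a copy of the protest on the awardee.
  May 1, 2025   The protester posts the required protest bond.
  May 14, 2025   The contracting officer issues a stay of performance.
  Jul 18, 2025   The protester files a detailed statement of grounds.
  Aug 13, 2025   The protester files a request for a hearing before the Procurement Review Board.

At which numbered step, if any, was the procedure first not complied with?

Step 1 — counting 85 days from Dec 25, 2024 (when the award decision is issued) gives a deadline of Mar 20, 2025; done Mar 19, 2025 — timely.
Step 2 — counting 14 days from Mar 19, 2025 (when the written protest is filed) gives a deadline of Apr 2, 2025; Mar 20, 2025 is within that limit.
Step 3 — must wait 17 days from Apr 4, 2025 (end of the 15-day review period, which began when the protest is served on the awardee on Mar 20, 2025), so not before Apr 21, 2025; May 1, 2025 is on or after that date.
Step 4 — counting 76 days from May 1, 2025 (when the protest bond is posted) gives a deadline of Jul 16, 2025; not done until Jul 18, 2025, 2 days after the deadline.

Step 4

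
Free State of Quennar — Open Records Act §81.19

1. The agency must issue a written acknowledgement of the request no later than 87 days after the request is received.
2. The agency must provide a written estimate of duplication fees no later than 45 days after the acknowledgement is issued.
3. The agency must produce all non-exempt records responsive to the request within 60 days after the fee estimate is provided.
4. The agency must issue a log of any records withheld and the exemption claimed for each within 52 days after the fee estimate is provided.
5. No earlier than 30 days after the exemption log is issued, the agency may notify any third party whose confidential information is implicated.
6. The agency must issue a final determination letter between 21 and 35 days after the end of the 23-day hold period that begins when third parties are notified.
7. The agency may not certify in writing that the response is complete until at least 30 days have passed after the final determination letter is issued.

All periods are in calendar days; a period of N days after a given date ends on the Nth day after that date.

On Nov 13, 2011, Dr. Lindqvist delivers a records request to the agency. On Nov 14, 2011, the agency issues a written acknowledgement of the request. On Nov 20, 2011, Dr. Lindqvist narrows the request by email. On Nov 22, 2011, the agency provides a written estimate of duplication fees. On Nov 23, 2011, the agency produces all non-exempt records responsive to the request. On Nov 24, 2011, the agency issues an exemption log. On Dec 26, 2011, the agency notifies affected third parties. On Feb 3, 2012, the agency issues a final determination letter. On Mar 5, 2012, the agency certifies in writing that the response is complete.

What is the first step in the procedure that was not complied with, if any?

Step 1: 87 days after Nov 13, 2011 (when the request is received) is Feb 8, 2012; completed Nov 14, 2011, before the deadline.
Step 2: 45 days after Nov 14, 2011 (when the acknowledgement is issued) is Dec 29, 2011; done Nov 22, 2011 — timely.
Step 3: 60 days after Nov 22, 2011 (when the fee estimate is provided) is Jan 21, 2012; done Nov 23, 2011 — timely.
Step 4: 52 days after Nov 22, 2011 (when the fee estimate is provided) is Jan 13, 2012; completed Nov 24, 2011, before the deadline.
Step 5: the earliest permitted date is 30 days after Nov 24, 2011 (when the exemption log is issued), i.e. Dec 24, 2011; done Dec 26, 2011 — permitted.
Step 6: the window is 21–35 days after Jan 18, 2012 (end of the 23-day hold period, which began when third parties are notified on Dec 26, 2011), so Feb 8, 2012 through Feb 22, 2012; Feb 3, 2012 is 5 days too early.

Step 6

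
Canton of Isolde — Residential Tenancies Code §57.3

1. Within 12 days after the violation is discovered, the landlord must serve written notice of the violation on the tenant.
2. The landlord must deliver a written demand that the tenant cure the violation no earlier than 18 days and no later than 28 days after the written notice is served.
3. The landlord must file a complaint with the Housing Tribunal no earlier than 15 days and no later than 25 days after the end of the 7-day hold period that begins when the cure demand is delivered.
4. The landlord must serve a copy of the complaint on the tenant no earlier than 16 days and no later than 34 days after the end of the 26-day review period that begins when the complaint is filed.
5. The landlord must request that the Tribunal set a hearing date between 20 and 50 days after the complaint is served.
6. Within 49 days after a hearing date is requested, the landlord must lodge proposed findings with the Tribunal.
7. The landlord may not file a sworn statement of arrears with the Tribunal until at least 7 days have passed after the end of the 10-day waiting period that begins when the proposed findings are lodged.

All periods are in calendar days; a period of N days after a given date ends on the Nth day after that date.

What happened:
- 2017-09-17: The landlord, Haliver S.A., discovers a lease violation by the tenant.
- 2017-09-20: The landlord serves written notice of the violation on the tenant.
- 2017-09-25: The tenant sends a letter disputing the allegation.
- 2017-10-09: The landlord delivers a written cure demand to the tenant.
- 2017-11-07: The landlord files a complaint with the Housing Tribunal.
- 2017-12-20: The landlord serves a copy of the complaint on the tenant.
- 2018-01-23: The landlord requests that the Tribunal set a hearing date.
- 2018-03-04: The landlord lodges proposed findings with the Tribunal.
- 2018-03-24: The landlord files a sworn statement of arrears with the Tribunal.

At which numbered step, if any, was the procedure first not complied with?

Step 1: 12 days after 2017-09-17 (when the violation is discovered) is 2017-09-29; completed 2017-09-20, before the deadline.
Step 2: the window is 18–28 days after 2017-09-20 (when the written notice is served), so 2017-10-08 through 2017-10-18; done 2017-10-09 — within the window.
Step 3: the window is 15–25 days after 2017-10-16 (end of the 7-day hold period, which began when the cure demand is delivered on 2017-10-09), so 2017-10-31 through 2017-11-10; 2017-11-07 falls inside that range.
Step 4: the window is 16–34 days after 2017-12-03 (end of the 26-day review period, which began when the complaint is filed on 2017-11-07), so 2017-12-19 through 2018-01-06; done 2017-12-20 — within the window.
Step 5: the window is 20–50 days after 2017-12-20 (when the complaint is served), so 2018-01-09 through 2018-02-08; done 2018-01-23 — within the window.
Step 6: 49 days after 2018-01-23 (when a hearing date is requested) is 2018-03-13; 2018-03-04 is within that limit.
Step 7: the earliest permitted date is 7 days after 2018-03-14 (end of the 10-day waiting period, which began when the proposed findings are lodged on 2018-03-04), i.e. 2018-03-21; done 2018-03-24 — permitted.

None — every step was satisfied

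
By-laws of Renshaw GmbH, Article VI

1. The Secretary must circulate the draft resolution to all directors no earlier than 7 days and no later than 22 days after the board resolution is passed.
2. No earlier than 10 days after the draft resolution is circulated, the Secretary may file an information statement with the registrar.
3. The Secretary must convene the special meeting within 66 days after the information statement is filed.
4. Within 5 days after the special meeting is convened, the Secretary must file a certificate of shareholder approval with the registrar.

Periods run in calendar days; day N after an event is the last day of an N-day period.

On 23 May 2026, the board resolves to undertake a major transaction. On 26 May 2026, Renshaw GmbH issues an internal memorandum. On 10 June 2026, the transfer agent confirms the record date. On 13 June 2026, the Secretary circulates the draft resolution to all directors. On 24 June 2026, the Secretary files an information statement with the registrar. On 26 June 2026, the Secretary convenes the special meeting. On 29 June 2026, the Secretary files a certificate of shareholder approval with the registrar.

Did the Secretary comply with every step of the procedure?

Step 1: the window is 7–22 days after 23 May 2026 (when the board resolution is passed), so 30 May 2026 through 14 June 2026; done 13 June 2026, which is between those dates.
Step 2: the earliest permitted date is 10 days after 13 June 2026 (when the draft resolution is circulated), i.e. 23 June 2026; done 24 June 2026, after the minimum wait.
Step 3: 66 days after 24 June 2026 (when the information statement is filed) is 29 August 2026; 26 June 2026 is within that limit.
Step 4: 5 days after 26 June 2026 (when the special meeting is convened) is 1 July 2026; completed 29 June 2026, before the deadline.

Yes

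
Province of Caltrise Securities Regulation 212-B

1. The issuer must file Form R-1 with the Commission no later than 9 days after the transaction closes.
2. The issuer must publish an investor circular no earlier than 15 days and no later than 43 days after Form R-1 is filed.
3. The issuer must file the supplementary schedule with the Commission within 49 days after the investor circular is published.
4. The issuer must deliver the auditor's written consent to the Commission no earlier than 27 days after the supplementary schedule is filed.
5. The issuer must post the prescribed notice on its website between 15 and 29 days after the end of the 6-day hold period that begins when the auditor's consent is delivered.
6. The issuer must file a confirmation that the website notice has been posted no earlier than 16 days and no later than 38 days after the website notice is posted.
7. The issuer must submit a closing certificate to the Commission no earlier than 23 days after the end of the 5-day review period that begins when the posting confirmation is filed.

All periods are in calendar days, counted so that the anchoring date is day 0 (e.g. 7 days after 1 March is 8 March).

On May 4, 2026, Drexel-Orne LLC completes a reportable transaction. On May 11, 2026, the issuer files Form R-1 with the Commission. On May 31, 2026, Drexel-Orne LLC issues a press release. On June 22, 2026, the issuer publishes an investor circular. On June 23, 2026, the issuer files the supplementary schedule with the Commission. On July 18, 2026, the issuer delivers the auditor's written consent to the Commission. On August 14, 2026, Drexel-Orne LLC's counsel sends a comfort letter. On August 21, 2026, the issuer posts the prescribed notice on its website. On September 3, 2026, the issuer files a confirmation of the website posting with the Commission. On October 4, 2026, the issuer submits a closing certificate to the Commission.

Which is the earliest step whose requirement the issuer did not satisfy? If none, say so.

Step 1 — counting 9 days from May 4, 2026 (when the transaction closes) gives a deadline of May 13, 2026; completed May 11, 2026, before the deadline.
Step 2 — 15 and 43 days from May 11, 2026 (when Form R-1 is filed) are May 26, 2026 and June 23, 2026 respectively; done June 22, 2026 — within the window.
Step 3 — counting 49 days from June 22, 2026 (when the investor circular is published) gives a deadline of August 10, 2026; done June 23, 2026 — timely.
Step 4 — must wait 27 days from June 23, 2026 (when the supplementary schedule is filed), so not before July 20, 2026; done July 18, 2026 — 2 days too early.

Step 4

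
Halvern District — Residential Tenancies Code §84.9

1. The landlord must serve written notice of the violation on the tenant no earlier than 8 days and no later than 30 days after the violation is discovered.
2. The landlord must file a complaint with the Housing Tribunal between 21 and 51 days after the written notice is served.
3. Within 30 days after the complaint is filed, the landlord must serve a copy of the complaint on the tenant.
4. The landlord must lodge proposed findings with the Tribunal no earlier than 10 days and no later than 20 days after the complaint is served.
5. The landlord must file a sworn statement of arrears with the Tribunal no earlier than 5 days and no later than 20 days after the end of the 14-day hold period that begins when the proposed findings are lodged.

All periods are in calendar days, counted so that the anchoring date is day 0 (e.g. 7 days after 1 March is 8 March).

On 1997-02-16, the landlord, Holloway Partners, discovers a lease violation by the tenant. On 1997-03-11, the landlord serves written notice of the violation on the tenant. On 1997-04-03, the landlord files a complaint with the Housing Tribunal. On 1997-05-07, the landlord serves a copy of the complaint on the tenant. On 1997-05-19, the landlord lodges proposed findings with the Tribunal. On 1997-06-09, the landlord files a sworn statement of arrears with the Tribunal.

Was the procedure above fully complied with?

No

Step 1 — 8 and 30 days from 1997-02-16 (when the violation is discovered) are 1997-02-24 and 1997-03-18 respectively; 1997-03-11 falls inside that range.
Step 2 — 21 and 51 days from 1997-03-11 (when the written notice is served) are 1997-04-01 and 1997-05-01 respectively; done 1997-04-03, which is between those dates.
Step 3 — counting 30 days from 1997-04-03 (when the complaint is filed) gives a deadline of 1997-05-03; not done until 1997-05-07, 4 days after the deadline.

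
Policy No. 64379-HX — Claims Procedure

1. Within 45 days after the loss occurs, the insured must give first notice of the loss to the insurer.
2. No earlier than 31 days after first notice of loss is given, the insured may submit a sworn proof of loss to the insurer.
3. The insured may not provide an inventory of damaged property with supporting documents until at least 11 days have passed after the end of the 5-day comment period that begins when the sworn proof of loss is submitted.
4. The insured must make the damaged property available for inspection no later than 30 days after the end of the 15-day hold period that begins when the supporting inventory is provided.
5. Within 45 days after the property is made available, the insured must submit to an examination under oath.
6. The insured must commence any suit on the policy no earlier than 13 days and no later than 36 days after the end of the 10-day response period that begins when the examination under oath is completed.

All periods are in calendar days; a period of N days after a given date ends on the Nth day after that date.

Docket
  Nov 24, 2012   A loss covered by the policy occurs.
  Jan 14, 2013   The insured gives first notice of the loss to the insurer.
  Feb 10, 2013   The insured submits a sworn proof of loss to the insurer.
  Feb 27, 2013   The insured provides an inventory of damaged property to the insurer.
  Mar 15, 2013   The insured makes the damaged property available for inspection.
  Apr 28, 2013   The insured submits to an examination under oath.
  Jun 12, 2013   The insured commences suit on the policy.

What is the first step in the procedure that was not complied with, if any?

Step 1

Step 1 — counting 45 days from Nov 24, 2012 (when the loss occurs) gives a deadline of Jan 8, 2013; done Jan 14, 2013 — 6 days late.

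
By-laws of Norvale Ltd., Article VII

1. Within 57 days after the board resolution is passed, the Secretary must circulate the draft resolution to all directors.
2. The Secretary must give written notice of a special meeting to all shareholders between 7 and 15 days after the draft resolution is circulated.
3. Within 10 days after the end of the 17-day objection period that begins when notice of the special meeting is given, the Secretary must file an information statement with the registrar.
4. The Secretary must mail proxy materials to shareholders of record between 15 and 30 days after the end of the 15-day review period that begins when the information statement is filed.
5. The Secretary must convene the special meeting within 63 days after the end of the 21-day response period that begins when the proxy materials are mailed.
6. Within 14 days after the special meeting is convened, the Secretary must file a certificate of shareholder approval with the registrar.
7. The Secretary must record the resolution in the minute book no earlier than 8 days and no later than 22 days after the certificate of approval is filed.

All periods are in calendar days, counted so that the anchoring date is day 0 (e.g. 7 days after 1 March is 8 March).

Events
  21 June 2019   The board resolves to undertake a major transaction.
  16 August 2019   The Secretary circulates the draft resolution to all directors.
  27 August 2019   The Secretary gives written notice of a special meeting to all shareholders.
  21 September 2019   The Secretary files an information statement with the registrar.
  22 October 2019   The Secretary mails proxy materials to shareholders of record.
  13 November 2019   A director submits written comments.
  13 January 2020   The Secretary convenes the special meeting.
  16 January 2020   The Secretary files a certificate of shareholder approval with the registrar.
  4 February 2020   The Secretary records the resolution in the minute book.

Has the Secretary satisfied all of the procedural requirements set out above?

Yes

(1) due by 21 June 2019 + 57 days = 17 August 2019; 16 August 2019 is within that limit.
(2) the permitted window runs from 16 August 2019 + 7 = 23 August 2019 to 16 August 2019 + 15 = 31 August 2019; done 27 August 2019 — within the window.
(3) due by 13 September 2019 + 10 days = 23 September 2019; done 21 September 2019 — timely.
(4) the permitted window runs from 6 October 2019 + 15 = 21 October 2019 to 6 October 2019 + 30 = 5 November 2019; done 22 October 2019, which is between those dates.
(5) due by 12 November 2019 + 63 days = 14 January 2020; completed 13 January 2020, before the deadline.
(6) due by 13 January 2020 + 14 days = 27 January 2020; done 16 January 2020 — timely.
(7) the permitted window runs from 16 January 2020 + 8 = 24 January 2020 to 16 January 2020 + 22 = 7 February 2020; done 4 February 2020, which is between those dates.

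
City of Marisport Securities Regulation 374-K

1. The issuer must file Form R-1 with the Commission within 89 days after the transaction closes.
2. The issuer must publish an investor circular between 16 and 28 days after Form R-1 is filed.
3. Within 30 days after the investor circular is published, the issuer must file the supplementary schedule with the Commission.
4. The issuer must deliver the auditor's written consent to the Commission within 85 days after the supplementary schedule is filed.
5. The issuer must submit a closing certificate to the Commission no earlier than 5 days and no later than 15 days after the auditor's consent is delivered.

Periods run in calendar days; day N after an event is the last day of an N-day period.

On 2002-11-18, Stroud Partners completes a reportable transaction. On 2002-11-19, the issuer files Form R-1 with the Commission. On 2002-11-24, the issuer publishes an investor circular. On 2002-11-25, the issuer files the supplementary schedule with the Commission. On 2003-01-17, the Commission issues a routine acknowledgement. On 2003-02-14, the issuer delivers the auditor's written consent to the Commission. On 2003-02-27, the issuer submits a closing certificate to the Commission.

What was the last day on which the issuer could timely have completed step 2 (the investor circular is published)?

Step 2 runs from 2002-11-19, when Form R-1 is filed. The window is 16–28 days after 2002-11-19; it closes on 2002-12-17.

2002-12-17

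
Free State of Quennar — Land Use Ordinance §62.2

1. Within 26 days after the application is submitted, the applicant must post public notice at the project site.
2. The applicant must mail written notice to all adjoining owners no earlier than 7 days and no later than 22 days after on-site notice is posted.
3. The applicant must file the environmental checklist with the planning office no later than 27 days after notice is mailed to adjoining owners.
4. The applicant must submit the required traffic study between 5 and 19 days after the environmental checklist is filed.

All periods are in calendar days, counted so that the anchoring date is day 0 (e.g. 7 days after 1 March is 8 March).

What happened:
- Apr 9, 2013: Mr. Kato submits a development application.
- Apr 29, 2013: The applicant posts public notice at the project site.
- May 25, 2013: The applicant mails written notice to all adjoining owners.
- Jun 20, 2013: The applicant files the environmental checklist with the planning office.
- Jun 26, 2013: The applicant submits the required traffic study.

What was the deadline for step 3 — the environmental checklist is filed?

Step 3 runs from May 25, 2013, when notice is mailed to adjoining owners. 27 days after May 25, 2013 is Jun 21, 2013.

Jun 21, 2013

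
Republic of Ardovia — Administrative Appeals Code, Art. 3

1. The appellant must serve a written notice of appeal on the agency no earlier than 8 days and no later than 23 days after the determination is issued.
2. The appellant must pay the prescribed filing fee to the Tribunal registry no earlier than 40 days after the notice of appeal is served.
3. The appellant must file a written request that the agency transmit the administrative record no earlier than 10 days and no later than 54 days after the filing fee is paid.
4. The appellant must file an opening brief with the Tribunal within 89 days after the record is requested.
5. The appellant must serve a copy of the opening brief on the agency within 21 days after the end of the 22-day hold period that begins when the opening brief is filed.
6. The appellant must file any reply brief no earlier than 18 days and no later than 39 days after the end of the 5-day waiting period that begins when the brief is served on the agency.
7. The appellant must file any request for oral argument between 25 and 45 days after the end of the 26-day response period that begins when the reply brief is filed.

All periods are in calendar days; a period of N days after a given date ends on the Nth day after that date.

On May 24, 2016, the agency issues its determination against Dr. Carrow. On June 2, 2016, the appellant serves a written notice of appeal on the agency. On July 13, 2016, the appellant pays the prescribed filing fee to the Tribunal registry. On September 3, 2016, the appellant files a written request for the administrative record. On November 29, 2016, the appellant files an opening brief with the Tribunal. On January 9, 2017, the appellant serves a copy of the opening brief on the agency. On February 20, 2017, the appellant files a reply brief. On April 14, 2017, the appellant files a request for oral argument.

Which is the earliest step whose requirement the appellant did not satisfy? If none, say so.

Step 1 — 8 and 23 days from May 24, 2016 (when the determination is issued) are June 1, 2016 and June 16, 2016 respectively; done June 2, 2016, which is between those dates.
Step 2 — must wait 40 days from June 2, 2016 (when the notice of appeal is served), so not before July 12, 2016; done July 13, 2016 — permitted.
Step 3 — 10 and 54 days from July 13, 2016 (when the filing fee is paid) are July 23, 2016 and September 5, 2016 respectively; September 3, 2016 falls inside that range.
Step 4 — counting 89 days from September 3, 2016 (when the record is requested) gives a deadline of December 1, 2016; done November 29, 2016 — timely.
Step 5 — counting 21 days from December 21, 2016 (end of the 22-day hold period, which began when the opening brief is filed on November 29, 2016) gives a deadline of January 11, 2017; completed January 9, 2017, before the deadline.
Step 6 — 18 and 39 days from January 14, 2017 (end of the 5-day waiting period, which began when the brief is served on the agency on January 9, 2017) are February 1, 2017 and February 22, 2017 respectively; done February 20, 2017, which is between those dates.
Step 7 — 25 and 45 days from March 18, 2017 (end of the 26-day response period, which began when the reply brief is filed on February 20, 2017) are April 12, 2017 and May 2, 2017 respectively; done April 14, 2017, which is between those dates.

None — every step was satisfied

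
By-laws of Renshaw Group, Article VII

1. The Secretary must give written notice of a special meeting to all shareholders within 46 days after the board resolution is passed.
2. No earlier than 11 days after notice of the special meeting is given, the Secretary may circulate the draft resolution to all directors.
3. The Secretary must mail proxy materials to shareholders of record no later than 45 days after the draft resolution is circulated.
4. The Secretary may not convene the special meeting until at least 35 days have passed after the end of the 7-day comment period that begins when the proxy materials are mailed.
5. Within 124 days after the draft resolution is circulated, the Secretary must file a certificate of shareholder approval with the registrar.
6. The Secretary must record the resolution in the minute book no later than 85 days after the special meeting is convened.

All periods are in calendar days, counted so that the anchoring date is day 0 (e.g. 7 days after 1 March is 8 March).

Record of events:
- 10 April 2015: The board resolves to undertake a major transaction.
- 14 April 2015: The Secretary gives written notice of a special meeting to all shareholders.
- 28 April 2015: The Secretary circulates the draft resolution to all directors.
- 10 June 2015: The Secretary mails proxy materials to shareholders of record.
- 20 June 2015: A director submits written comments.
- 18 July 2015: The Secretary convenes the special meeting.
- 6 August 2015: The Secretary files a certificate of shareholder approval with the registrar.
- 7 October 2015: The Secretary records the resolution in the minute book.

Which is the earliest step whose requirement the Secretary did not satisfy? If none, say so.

Step 4

Step 1: 46 days after 10 April 2015 (when the board resolution is passed) is 26 May 2015; done 14 April 2015 — timely.
Step 2: the earliest permitted date is 11 days after 14 April 2015 (when notice of the special meeting is given), i.e. 25 April 2015; done 28 April 2015 — permitted.
Step 3: 45 days after 28 April 2015 (when the draft resolution is circulated) is 12 June 2015; 10 June 2015 is within that limit.
Step 4: the earliest permitted date is 35 days after 17 June 2015 (end of the 7-day comment period, which began when the proxy materials are mailed on 10 June 2015), i.e. 22 July 2015; done 18 July 2015 — 4 days too early.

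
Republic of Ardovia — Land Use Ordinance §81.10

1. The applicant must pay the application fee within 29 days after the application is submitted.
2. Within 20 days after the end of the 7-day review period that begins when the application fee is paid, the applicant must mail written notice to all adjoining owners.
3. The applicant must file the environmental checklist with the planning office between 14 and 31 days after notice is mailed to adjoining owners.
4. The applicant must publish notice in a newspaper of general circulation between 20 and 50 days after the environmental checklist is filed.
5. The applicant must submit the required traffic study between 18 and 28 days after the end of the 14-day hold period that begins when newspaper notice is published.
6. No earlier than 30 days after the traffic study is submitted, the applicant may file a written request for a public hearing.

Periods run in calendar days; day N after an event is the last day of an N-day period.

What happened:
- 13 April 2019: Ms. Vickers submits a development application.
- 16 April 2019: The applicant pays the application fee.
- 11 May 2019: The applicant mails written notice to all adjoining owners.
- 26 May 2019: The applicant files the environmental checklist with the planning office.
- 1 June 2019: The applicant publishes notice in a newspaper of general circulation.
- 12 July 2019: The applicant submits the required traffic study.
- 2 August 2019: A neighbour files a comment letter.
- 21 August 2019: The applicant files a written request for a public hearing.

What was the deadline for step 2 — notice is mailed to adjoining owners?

The application fee is paid on 16 April 2019; the 7-day review period therefore ends 23 April 2019, and step 2 runs from that date. 20 days after 23 April 2019 is 13 May 2019.

13 May 2019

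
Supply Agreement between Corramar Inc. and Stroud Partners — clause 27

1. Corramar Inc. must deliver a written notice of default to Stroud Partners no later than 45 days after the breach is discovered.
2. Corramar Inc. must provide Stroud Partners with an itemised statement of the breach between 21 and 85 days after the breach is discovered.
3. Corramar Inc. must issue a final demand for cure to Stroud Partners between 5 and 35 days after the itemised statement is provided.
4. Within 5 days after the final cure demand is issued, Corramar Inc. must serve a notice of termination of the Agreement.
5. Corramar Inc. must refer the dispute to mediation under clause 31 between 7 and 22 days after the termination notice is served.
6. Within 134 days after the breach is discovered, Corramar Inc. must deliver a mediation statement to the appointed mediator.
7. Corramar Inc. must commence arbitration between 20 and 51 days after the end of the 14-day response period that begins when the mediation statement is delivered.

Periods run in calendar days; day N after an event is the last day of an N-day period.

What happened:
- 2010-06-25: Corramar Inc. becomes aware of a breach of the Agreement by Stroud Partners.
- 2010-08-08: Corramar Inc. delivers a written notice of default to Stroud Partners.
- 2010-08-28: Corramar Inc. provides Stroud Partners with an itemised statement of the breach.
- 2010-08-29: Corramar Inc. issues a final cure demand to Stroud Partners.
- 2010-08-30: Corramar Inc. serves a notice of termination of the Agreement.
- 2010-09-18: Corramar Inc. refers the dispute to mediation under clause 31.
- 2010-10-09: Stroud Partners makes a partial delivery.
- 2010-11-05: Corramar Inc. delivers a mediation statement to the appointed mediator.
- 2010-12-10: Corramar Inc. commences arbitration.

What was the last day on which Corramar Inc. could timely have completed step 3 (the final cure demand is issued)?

2010-10-02

Step 3 runs from 2010-08-28, when the itemised statement is provided. The window is 5–35 days after 2010-08-28; it closes on 2010-10-02.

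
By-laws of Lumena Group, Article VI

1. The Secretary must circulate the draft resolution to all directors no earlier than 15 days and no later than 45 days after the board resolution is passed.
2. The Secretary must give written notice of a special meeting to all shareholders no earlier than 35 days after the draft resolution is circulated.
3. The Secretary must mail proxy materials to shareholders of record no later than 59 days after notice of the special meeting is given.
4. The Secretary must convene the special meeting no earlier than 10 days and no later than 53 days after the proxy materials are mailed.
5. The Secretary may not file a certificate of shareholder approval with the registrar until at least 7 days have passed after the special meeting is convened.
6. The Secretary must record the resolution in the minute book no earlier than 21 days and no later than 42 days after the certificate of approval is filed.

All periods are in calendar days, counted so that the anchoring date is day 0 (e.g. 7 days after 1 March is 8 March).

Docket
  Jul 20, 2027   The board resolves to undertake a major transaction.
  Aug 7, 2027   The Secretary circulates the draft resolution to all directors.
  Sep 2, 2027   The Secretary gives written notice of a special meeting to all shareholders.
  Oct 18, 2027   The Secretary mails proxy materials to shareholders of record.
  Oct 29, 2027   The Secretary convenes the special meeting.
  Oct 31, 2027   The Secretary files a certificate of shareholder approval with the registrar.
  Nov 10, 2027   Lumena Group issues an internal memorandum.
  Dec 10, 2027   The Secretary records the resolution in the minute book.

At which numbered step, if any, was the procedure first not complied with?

Step 1: the window is 15–45 days after Jul 20, 2027 (when the board resolution is passed), so Aug 4, 2027 through Sep 3, 2027; done Aug 7, 2027, which is between those dates.
Step 2: the earliest permitted date is 35 days after Aug 7, 2027 (when the draft resolution is circulated), i.e. Sep 11, 2027; Sep 2, 2027 is 9 days before the earliest permitted date.

Step 2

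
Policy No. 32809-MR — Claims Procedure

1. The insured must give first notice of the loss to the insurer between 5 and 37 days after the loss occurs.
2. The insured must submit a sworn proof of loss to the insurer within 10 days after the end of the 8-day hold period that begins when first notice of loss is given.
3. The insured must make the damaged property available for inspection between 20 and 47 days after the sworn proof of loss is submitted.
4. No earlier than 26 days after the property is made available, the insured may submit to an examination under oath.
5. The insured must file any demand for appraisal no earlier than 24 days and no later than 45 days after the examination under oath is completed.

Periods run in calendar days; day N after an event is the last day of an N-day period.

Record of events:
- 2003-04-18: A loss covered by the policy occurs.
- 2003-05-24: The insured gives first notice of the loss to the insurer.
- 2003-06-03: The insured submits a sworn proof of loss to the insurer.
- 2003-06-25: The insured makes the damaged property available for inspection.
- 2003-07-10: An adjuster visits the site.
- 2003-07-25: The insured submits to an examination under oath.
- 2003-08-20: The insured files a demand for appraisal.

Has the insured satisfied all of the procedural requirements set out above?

Yes

(1) the permitted window runs from 2003-04-18 + 5 = 2003-04-23 to 2003-04-18 + 37 = 2003-05-25; 2003-05-24 falls inside that range.
(2) due by 2003-06-01 + 10 days = 2003-06-11; 2003-06-03 is within that limit.
(3) the permitted window runs from 2003-06-03 + 20 = 2003-06-23 to 2003-06-03 + 47 = 2003-07-20; done 2003-06-25 — within the window.
(4) permitted from 2003-06-25 + 26 days = 2003-07-21 onward; done 2003-07-25 — permitted.
(5) the permitted window runs from 2003-07-25 + 24 = 2003-08-18 to 2003-07-25 + 45 = 2003-09-08; done 2003-08-20 — within the window.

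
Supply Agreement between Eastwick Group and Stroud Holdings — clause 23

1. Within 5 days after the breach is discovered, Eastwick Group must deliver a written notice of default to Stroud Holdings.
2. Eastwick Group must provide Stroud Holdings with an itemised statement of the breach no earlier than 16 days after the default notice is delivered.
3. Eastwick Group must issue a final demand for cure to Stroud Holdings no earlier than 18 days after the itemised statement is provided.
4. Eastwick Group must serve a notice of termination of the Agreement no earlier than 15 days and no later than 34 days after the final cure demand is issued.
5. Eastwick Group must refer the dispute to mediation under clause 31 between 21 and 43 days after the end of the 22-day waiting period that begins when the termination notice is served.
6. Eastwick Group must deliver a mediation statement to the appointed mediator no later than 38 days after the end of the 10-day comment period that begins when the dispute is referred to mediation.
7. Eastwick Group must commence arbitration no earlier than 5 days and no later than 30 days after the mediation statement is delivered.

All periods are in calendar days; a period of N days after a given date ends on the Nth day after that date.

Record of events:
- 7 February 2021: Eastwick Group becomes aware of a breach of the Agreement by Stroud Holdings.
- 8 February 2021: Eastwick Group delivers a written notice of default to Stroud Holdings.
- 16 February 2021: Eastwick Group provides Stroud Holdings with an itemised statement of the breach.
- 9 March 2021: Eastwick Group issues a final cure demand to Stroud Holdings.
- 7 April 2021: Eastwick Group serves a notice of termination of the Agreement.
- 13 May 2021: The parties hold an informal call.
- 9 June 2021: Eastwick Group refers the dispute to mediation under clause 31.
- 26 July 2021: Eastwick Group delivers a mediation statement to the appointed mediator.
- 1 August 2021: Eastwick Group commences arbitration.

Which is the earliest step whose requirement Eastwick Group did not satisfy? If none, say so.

Step 1 — counting 5 days from 7 February 2021 (when the breach is discovered) gives a deadline of 12 February 2021; completed 8 February 2021, before the deadline.
Step 2 — must wait 16 days from 8 February 2021 (when the default notice is delivered), so not before 24 February 2021; done 16 February 2021 — 8 days too early.
The procedure was therefore not followed at step 2.

Step 2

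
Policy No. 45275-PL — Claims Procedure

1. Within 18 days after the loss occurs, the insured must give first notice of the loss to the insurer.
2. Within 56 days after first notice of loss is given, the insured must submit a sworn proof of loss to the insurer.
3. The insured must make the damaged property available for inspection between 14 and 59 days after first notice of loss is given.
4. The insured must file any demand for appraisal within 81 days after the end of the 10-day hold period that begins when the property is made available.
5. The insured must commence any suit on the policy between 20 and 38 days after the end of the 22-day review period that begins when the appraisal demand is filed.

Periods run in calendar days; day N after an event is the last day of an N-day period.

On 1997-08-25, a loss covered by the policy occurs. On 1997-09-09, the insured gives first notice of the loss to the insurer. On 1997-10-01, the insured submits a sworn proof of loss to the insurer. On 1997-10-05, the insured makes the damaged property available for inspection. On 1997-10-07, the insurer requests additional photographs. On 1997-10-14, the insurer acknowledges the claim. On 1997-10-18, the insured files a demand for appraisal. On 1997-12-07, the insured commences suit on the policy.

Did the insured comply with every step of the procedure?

Step 1 — counting 18 days from 1997-08-25 (when the loss occurs) gives a deadline of 1997-09-12; 1997-09-09 is within that limit.
Step 2 — counting 56 days from 1997-09-09 (when first notice of loss is given) gives a deadline of 1997-11-04; done 1997-10-01 — timely.
Step 3 — 14 and 59 days from 1997-09-09 (when first notice of loss is given) are 1997-09-23 and 1997-11-07 respectively; done 1997-10-05, which is between those dates.
Step 4 — counting 81 days from 1997-10-15 (end of the 10-day hold period, which began when the property is made available on 1997-10-05) gives a deadline of 1998-01-04; done 1997-10-18 — timely.
Step 5 — 20 and 38 days from 1997-11-09 (end of the 22-day review period, which began when the appraisal demand is filed on 1997-10-18) are 1997-11-29 and 1997-12-17 respectively; 1997-12-07 falls inside that range.

Yes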